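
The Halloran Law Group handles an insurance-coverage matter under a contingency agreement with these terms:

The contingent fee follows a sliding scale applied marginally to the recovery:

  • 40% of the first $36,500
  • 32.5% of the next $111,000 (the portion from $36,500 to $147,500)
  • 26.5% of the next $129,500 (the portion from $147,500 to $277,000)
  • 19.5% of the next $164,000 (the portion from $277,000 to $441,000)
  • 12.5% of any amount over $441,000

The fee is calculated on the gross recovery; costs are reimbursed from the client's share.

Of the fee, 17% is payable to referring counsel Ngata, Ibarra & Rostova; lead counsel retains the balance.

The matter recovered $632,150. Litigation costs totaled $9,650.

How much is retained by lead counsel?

Fee base is the gross recovery, $632,150; costs are reimbursed separately.
First $36,500 at 40% = $14,600.00
Next $111,000 at 32.5% = $36,075.00
Next $129,500 at 26.5% = $34,317.50
Next $164,000 at 19.5% = $31,980.00
Remaining $191,150 at 12.5% = $23,893.75
Fee: $14,600.00 + $36,075.00 + $34,317.50 + $31,980.00 + $23,893.75 = $140,866.25
Referral share: 17% of $140,866.25 = $23,947.26; lead counsel retains $140,866.25 − $23,947.26 = $116,918.99.

$116,918.99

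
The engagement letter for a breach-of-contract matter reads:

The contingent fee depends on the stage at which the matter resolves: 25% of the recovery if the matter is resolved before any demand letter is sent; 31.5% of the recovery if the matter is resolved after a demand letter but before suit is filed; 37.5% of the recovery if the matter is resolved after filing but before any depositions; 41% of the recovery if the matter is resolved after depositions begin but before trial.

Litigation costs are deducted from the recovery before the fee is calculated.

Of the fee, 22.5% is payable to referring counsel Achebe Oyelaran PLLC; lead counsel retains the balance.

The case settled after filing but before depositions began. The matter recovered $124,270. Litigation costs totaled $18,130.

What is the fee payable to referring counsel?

Fee base (net of costs): $124,270 − $18,130 = $106,140
The matter settled after filing but before depositions began, so the 37.5% rate applies.
$106,140 × 37.5% = $39,802.50
Referral share: 22.5% of $39,802.50 = $8,955.56; lead counsel retains $39,802.50 − $8,955.56 = $30,846.94.

$8,955.56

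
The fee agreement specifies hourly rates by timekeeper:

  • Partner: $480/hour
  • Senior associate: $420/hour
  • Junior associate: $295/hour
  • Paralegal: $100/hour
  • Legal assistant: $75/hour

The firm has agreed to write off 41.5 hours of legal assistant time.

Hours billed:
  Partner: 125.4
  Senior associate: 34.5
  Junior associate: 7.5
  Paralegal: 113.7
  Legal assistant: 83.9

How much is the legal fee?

Partner: 125.4 × $480 = $60,192.00
Senior associate: 34.5 × $420 = $14,490.00
Junior associate: 7.5 × $295 = $2,212.50
Paralegal: 113.7 × $100 = $11,370.00
Legal assistant: 83.9 × $75 = $6,292.50
Subtotal: $94,557.00
Write-off: 41.5 × $75 = $3,112.50
Total: $94,557.00 − $3,112.50 = $91,444.50

$91,444.50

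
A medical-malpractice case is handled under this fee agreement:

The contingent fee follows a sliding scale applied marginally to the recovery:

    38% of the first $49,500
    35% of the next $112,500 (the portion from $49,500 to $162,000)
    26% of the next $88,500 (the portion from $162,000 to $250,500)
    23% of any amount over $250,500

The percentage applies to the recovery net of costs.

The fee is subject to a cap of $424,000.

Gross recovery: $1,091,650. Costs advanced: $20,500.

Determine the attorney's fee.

$269,944.50

Fee base (net of costs): $1,091,650 − $20,500 = $1,071,150
First $49,500 at 38% = $18,810.00
Next $112,500 at 35% = $39,375.00
Next $88,500 at 26% = $23,010.00
Remaining $820,650 at 23% = $188,749.50
Fee: $18,810.00 + $39,375.00 + $23,010.00 + $188,749.50 = $269,944.50
$269,944.50 is under the $424,000 cap.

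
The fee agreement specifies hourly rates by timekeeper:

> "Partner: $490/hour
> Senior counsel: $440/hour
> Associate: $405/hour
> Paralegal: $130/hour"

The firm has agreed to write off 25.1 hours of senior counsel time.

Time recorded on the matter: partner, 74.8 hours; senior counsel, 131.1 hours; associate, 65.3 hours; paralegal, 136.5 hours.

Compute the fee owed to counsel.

Partner: 74.8 × $490 = $36,652.00
Senior counsel: 131.1 × $440 = $57,684.00
Associate: 65.3 × $405 = $26,446.50
Paralegal: 136.5 × $130 = $17,745.00
Subtotal: $138,527.50
Write-off: 25.1 × $440 = $11,044.00
Total: $138,527.50 − $11,044.00 = $127,483.50

$127,483.50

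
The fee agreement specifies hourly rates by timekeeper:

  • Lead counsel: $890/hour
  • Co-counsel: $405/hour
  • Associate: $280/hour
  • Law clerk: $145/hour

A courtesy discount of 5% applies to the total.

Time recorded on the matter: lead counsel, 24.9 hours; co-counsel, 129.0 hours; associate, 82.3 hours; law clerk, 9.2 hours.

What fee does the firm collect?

Lead counsel: 24.9 × $890 = $22,161.00
Co-counsel: 129.0 × $405 = $52,245.00
Associate: 82.3 × $280 = $23,044.00
Law clerk: 9.2 × $145 = $1,334.00
Subtotal: $98,784.00
Less 5% discount: −$4,939.20
Total: $98,784.00 − $4,939.20 = $93,844.80

$93,844.80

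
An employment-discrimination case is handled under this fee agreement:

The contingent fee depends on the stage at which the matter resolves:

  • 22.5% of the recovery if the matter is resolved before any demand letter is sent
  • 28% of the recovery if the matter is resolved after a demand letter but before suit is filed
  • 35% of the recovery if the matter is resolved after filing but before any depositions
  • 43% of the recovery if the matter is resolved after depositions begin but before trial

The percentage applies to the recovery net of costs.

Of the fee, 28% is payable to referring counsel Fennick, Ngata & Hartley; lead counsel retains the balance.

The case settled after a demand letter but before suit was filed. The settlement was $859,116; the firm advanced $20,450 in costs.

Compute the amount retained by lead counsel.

Fee base (net of costs): $859,116 − $20,450 = $838,666
The matter settled after a demand letter but before suit was filed, so the 28% rate applies.
$838,666 × 28% = $234,826.48
Referral share: 28% of $234,826.48 = $65,751.41; lead counsel retains $234,826.48 − $65,751.41 = $169,075.07.

$169,075.07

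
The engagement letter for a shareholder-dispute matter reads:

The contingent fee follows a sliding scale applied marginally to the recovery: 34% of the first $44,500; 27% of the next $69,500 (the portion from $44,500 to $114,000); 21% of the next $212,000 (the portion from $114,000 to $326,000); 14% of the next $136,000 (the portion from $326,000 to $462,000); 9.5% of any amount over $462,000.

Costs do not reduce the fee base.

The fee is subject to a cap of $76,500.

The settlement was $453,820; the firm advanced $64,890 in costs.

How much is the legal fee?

Fee base is the gross recovery, $453,820; costs are reimbursed separately.
First $44,500 at 34% = $15,130.00
Next $69,500 at 27% = $18,765.00
Next $212,000 at 21% = $44,520.00
Remaining $127,820 at 14% = $17,894.80
Fee: $15,130.00 + $18,765.00 + $44,520.00 + $17,894.80 = $96,309.80
$96,309.80 exceeds the $76,500 cap, so the fee is capped at $76,500.00.

$76,500.00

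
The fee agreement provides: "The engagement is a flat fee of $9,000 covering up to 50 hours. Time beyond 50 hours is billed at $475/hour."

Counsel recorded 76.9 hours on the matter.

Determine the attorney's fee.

Flat fee: $9,000.00
Excess hours: 76.9 − 50 = 26.9
Overrun: 26.9 × $475 = $12,777.50
Total: $9,000.00 + $12,777.50 = $21,777.50

$21,777.50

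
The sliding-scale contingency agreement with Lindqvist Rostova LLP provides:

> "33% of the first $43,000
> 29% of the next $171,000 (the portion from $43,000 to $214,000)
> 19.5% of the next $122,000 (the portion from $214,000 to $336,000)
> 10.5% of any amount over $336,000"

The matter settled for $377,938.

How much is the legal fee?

$91,973.49

First $43,000 at 33% = $14,190.00
Next $171,000 at 29% = $49,590.00
Next $122,000 at 19.5% = $23,790.00
Remaining $41,938 at 10.5% = $4,403.49
Fee: $14,190.00 + $49,590.00 + $23,790.00 + $4,403.49 = $91,973.49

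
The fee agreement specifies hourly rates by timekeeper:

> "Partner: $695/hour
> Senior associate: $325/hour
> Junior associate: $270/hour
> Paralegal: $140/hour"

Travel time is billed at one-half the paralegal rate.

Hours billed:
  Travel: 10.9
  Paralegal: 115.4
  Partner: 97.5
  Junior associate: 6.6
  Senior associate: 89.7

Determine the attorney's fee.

Partner: 97.5 × $695 = $67,762.50
Senior associate: 89.7 × $325 = $29,152.50
Junior associate: 6.6 × $270 = $1,782.00
Paralegal: 115.4 × $140 = $16,156.00
Subtotal: $67,762.50 + $29,152.50 + $1,782.00 + $16,156.00 = $114,853.00
Travel: 10.9 × ($140 ÷ 2) = 10.9 × $70.00 = $763.00
Total: $114,853.00 + $763.00 = $115,616.00

$115,616.00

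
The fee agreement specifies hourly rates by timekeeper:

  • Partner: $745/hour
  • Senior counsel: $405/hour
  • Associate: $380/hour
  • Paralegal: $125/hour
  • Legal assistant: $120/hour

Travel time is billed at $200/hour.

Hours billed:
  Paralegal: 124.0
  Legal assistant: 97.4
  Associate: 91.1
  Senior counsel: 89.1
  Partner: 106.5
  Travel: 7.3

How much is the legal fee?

Partner: 106.5 × $745 = $79,342.50
Senior counsel: 89.1 × $405 = $36,085.50
Associate: 91.1 × $380 = $34,618.00
Paralegal: 124.0 × $125 = $15,500.00
Legal assistant: 97.4 × $120 = $11,688.00
Subtotal: $79,342.50 + $36,085.50 + $34,618.00 + $15,500.00 + $11,688.00 = $177,234.00
Travel: 7.3 × $200 = $1,460.00
Total: $177,234.00 + $1,460.00 = $178,694.00

$178,694.00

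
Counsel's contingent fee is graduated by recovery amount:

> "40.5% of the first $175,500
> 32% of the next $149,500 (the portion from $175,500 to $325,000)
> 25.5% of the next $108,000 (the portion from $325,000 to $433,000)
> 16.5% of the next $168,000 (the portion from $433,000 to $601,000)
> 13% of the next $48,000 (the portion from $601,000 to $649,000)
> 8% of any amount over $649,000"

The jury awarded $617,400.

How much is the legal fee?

First $175,500 at 40.5% = $71,077.50
Next $149,500 at 32% = $47,840.00
Next $108,000 at 25.5% = $27,540.00
Next $168,000 at 16.5% = $27,720.00
Remaining $16,400 at 13% = $2,132.00
Fee: $71,077.50 + $47,840.00 + $27,540.00 + $27,720.00 + $2,132.00 = $176,309.50

$176,309.50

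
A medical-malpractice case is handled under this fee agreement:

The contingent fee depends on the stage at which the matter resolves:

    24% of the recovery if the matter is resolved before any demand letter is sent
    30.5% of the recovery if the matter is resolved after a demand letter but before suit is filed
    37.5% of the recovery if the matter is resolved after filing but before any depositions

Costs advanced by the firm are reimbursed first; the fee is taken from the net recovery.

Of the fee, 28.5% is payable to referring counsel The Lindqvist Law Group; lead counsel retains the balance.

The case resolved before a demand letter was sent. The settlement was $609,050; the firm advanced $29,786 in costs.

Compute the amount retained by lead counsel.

Fee base (net of costs): $609,050 − $29,786 = $579,264
The matter resolved before a demand letter was sent, so the 24% rate applies.
$579,264 × 24% = $139,023.36
Referral share: 28.5% of $139,023.36 = $39,621.66; lead counsel retains $139,023.36 − $39,621.66 = $99,401.70.

$99,401.70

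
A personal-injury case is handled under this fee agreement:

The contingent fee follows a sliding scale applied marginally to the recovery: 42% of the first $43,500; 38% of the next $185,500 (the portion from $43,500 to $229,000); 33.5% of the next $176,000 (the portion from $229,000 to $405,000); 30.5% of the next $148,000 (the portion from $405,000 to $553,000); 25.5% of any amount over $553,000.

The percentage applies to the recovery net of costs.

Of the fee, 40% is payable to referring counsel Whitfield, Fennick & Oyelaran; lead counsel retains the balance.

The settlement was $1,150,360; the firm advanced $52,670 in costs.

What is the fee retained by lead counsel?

Fee base (net of costs): $1,150,360 − $52,670 = $1,097,690
First $43,500 at 42% = $18,270.00
Next $185,500 at 38% = $70,490.00
Next $176,000 at 33.5% = $58,960.00
Next $148,000 at 30.5% = $45,140.00
Remaining $544,690 at 25.5% = $138,895.95
Fee: $18,270.00 + $70,490.00 + $58,960.00 + $45,140.00 + $138,895.95 = $331,755.95
Referral share: 40% of $331,755.95 = $132,702.38; lead counsel retains $331,755.95 − $132,702.38 = $199,053.57.

$199,053.57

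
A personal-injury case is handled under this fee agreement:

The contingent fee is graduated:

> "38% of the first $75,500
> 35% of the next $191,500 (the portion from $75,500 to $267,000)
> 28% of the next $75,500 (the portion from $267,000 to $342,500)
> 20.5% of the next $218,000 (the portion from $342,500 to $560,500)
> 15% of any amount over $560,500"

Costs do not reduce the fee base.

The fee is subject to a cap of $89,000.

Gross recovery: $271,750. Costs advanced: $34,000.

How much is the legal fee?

Fee base is the gross recovery, $271,750; costs are reimbursed separately.
First $75,500 at 38% = $28,690.00
Next $191,500 at 35% = $67,025.00
Remaining $4,750 at 28% = $1,330.00
Fee: $28,690.00 + $67,025.00 + $1,330.00 = $97,045.00
$97,045.00 exceeds the $89,000 cap, so the fee is capped at $89,000.00.

$89,000.00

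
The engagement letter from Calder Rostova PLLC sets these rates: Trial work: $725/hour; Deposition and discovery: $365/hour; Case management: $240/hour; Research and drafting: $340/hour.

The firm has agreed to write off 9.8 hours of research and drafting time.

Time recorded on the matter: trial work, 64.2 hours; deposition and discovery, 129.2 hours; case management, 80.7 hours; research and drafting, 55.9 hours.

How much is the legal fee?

$128,745.00

Trial work: 64.2 × $725 = $46,545.00
Deposition and discovery: 129.2 × $365 = $47,158.00
Case management: 80.7 × $240 = $19,368.00
Research and drafting: 55.9 × $340 = $19,006.00
Subtotal: $132,077.00
Write-off: 9.8 × $340 = $3,332.00
Total: $132,077.00 − $3,332.00 = $128,745.00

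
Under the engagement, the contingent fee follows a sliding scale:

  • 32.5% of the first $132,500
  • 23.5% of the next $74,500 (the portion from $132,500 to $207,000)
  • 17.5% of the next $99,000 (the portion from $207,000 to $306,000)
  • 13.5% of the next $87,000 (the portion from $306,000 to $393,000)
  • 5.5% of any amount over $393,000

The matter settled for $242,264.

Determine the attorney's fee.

$66,741.20

First $132,500 at 32.5% = $43,062.50
Next $74,500 at 23.5% = $17,507.50
Remaining $35,264 at 17.5% = $6,171.20
Fee: $43,062.50 + $17,507.50 + $6,171.20 = $66,741.20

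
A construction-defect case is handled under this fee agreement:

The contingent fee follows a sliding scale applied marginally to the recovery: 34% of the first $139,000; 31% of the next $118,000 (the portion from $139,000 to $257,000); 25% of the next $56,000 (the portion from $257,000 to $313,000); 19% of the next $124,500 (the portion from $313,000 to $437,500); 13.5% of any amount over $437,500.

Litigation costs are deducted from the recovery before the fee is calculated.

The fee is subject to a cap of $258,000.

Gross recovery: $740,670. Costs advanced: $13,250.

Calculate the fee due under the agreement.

$160,634.20

Fee base (net of costs): $740,670 − $13,250 = $727,420
First $139,000 at 34% = $47,260.00
Next $118,000 at 31% = $36,580.00
Next $56,000 at 25% = $14,000.00
Next $124,500 at 19% = $23,655.00
Remaining $289,920 at 13.5% = $39,139.20
Fee: $47,260.00 + $36,580.00 + $14,000.00 + $23,655.00 + $39,139.20 = $160,634.20
$160,634.20 is under the $258,000 cap.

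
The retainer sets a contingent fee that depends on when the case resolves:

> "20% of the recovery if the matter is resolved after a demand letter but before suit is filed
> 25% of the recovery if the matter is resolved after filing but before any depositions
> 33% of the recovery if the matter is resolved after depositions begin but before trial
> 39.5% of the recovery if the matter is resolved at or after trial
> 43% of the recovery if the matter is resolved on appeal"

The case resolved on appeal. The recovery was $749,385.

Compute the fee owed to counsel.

$322,235.55

The matter resolved on appeal, so the 43% rate applies.
$749,385 × 43% = $322,235.55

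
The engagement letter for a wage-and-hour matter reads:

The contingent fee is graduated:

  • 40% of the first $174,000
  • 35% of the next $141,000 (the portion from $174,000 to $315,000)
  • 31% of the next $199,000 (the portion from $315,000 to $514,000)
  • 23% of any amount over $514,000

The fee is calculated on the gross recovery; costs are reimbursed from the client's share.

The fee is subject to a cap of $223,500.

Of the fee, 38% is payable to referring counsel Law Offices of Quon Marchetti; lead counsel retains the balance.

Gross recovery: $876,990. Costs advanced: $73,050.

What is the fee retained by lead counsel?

$138,570.00

Fee base is the gross recovery, $876,990; costs are reimbursed separately.
First $174,000 at 40% = $69,600.00
Next $141,000 at 35% = $49,350.00
Next $199,000 at 31% = $61,690.00
Remaining $362,990 at 23% = $83,487.70
Fee: $69,600.00 + $49,350.00 + $61,690.00 + $83,487.70 = $264,127.70
$264,127.70 exceeds the $223,500 cap, so the fee is capped at $223,500.00.
Referral share: 38% of $223,500.00 = $84,930.00; lead counsel retains $223,500.00 − $84,930.00 = $138,570.00.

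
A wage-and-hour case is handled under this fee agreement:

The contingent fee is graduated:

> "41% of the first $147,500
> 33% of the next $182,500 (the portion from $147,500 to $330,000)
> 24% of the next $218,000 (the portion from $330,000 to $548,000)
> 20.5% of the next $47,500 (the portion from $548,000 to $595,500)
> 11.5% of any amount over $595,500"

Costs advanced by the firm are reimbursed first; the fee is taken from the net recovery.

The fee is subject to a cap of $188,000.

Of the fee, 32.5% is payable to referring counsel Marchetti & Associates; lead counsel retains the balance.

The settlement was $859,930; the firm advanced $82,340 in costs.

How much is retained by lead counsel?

$126,900.00

Fee base (net of costs): $859,930 − $82,340 = $777,590
First $147,500 at 41% = $60,475.00
Next $182,500 at 33% = $60,225.00
Next $218,000 at 24% = $52,320.00
Next $47,500 at 20.5% = $9,737.50
Remaining $182,090 at 11.5% = $20,940.35
Fee: $60,475.00 + $60,225.00 + $52,320.00 + $9,737.50 + $20,940.35 = $203,697.85
$203,697.85 exceeds the $188,000 cap, so the fee is capped at $188,000.00.
Referral share: 32.5% of $188,000.00 = $61,100.00; lead counsel retains $188,000.00 − $61,100.00 = $126,900.00.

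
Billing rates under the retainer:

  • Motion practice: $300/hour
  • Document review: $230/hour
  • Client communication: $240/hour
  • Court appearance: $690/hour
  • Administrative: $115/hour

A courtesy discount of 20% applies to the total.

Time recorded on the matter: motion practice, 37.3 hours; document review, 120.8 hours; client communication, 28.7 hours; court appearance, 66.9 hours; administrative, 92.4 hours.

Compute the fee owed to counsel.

Motion practice: 37.3 × $300 = $11,190.00
Document review: 120.8 × $230 = $27,784.00
Client communication: 28.7 × $240 = $6,888.00
Court appearance: 66.9 × $690 = $46,161.00
Administrative: 92.4 × $115 = $10,626.00
Subtotal: $102,649.00
Less 20% discount: −$20,529.80
Total: $102,649.00 − $20,529.80 = $82,119.20

$82,119.20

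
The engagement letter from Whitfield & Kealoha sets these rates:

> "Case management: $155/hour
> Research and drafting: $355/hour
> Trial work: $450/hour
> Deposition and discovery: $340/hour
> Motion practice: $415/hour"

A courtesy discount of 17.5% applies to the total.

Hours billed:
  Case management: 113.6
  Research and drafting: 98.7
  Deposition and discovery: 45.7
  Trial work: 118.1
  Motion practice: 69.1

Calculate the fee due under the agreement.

$123,754.95

Case management: 113.6 × $155 = $17,608.00
Research and drafting: 98.7 × $355 = $35,038.50
Trial work: 118.1 × $450 = $53,145.00
Deposition and discovery: 45.7 × $340 = $15,538.00
Motion practice: 69.1 × $415 = $28,676.50
Subtotal: $150,006.00
Less 17.5% discount: −$26,251.05
Total: $150,006.00 − $26,251.05 = $123,754.95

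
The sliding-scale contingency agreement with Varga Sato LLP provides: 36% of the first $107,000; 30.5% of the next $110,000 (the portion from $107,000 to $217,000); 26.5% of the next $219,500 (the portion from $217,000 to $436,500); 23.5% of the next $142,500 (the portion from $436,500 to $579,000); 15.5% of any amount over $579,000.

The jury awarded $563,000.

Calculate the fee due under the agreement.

$159,965.00

First $107,000 at 36% = $38,520.00
Next $110,000 at 30.5% = $33,550.00
Next $219,500 at 26.5% = $58,167.50
Remaining $126,500 at 23.5% = $29,727.50
Fee: $38,520.00 + $33,550.00 + $58,167.50 + $29,727.50 = $159,965.00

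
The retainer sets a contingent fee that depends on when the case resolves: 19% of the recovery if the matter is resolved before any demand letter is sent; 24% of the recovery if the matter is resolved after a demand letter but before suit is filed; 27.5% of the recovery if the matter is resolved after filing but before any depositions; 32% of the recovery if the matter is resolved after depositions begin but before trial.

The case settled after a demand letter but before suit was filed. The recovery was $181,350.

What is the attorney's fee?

$43,524.00

The matter settled after a demand letter but before suit was filed, so the 24% rate applies.
$181,350 × 24% = $43,524.00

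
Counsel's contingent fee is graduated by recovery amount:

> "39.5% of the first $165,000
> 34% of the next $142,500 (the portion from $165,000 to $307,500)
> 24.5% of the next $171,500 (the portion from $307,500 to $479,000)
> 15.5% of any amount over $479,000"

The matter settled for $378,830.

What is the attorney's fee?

First $165,000 at 39.5% = $65,175.00
Next $142,500 at 34% = $48,450.00
Remaining $71,330 at 24.5% = $17,475.85
Fee: $65,175.00 + $48,450.00 + $17,475.85 = $131,100.85

$131,100.85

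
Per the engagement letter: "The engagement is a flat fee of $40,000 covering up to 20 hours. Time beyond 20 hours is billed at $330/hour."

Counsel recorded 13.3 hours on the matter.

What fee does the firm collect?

13.3 hours is within the 20-hour scope; only the flat fee applies.

$40,000.00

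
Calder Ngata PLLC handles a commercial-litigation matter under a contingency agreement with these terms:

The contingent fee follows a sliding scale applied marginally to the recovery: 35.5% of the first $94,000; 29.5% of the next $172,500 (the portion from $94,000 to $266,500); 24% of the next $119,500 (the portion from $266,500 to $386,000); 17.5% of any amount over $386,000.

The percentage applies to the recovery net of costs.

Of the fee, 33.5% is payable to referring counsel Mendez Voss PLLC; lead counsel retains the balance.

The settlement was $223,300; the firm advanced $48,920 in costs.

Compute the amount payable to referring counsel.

$19,122.50

Fee base (net of costs): $223,300 − $48,920 = $174,380
First $94,000 at 35.5% = $33,370.00
Remaining $80,380 at 29.5% = $23,712.10
Fee: $33,370.00 + $23,712.10 = $57,082.10
Referral share: 33.5% of $57,082.10 = $19,122.50; lead counsel retains $57,082.10 − $19,122.50 = $37,959.60.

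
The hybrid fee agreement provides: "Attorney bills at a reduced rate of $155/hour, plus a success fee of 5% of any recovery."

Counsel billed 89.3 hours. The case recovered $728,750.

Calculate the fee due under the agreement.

Hourly: 89.3 × $155 = $13,841.50
Success fee: 5% of $728,750 = $36,437.50
Total: $13,841.50 + $36,437.50 = $50,279.00

$50,279.00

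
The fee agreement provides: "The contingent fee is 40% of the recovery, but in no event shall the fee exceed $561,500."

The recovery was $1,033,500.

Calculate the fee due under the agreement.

40% of $1,033,500 = $413,400.00
That is under the $561,500 cap.

$413,400.00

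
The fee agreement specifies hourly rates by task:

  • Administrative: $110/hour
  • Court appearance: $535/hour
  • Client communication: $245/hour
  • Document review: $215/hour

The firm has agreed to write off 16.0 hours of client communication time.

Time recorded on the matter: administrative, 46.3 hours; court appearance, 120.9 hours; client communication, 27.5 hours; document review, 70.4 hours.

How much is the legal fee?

Administrative: 46.3 × $110 = $5,093.00
Court appearance: 120.9 × $535 = $64,681.50
Client communication: 27.5 × $245 = $6,737.50
Document review: 70.4 × $215 = $15,136.00
Subtotal: $91,648.00
Write-off: 16.0 × $245 = $3,920.00
Total: $91,648.00 − $3,920.00 = $87,728.00

$87,728.00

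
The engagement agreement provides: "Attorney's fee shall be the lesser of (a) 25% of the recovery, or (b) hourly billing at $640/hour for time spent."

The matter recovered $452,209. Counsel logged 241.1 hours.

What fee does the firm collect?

$113,052.25

(a) 25% of $452,209 = $113,052.25
(b) 241.1 × $640 = $154,304.00
The lesser is (a): $113,052.25.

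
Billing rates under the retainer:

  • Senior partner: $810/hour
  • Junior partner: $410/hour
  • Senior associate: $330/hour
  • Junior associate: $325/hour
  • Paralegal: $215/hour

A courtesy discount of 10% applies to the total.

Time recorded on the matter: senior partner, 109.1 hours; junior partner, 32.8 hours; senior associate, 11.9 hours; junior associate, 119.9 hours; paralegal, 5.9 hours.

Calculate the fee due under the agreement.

Senior partner: 109.1 × $810 = $88,371.00
Junior partner: 32.8 × $410 = $13,448.00
Senior associate: 11.9 × $330 = $3,927.00
Junior associate: 119.9 × $325 = $38,967.50
Paralegal: 5.9 × $215 = $1,268.50
Subtotal: $145,982.00
Less 10% discount: −$14,598.20
Total: $145,982.00 − $14,598.20 = $131,383.80

$131,383.80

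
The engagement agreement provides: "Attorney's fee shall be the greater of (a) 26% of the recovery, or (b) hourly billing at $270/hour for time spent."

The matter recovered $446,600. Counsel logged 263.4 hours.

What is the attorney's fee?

$116,116.00

(a) 26% of $446,600 = $116,116.00
(b) 263.4 × $270 = $71,118.00
The greater is (a): $116,116.00.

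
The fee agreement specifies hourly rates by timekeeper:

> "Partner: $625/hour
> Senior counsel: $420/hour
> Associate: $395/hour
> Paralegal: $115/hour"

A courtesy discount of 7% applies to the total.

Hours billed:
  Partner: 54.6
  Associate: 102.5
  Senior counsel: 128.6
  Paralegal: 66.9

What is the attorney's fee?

Partner: 54.6 × $625 = $34,125.00
Senior counsel: 128.6 × $420 = $54,012.00
Associate: 102.5 × $395 = $40,487.50
Paralegal: 66.9 × $115 = $7,693.50
Subtotal: $136,318.00
Less 7% discount: −$9,542.26
Total: $136,318.00 − $9,542.26 = $126,775.74

$126,775.74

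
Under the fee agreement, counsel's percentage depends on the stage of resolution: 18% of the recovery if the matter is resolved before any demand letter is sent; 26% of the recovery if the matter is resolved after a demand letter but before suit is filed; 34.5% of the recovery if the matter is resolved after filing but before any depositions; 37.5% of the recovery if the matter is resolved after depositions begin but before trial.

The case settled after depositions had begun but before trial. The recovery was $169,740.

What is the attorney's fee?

$63,652.50

The matter settled after depositions had begun but before trial, so the 37.5% rate applies.
$169,740 × 37.5% = $63,652.50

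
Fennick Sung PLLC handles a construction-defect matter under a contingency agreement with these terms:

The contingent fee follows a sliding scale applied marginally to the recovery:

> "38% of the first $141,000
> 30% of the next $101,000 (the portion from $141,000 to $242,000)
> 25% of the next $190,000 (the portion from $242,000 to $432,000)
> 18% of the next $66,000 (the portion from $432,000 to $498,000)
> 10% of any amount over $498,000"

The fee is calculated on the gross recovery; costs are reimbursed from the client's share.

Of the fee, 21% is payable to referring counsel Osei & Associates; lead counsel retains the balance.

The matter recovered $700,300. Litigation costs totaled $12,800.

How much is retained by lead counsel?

$129,157.10

Fee base is the gross recovery, $700,300; costs are reimbursed separately.
First $141,000 at 38% = $53,580.00
Next $101,000 at 30% = $30,300.00
Next $190,000 at 25% = $47,500.00
Next $66,000 at 18% = $11,880.00
Remaining $202,300 at 10% = $20,230.00
Fee: $53,580.00 + $30,300.00 + $47,500.00 + $11,880.00 + $20,230.00 = $163,490.00
Referral share: 21% of $163,490.00 = $34,332.90; lead counsel retains $163,490.00 − $34,332.90 = $129,157.10.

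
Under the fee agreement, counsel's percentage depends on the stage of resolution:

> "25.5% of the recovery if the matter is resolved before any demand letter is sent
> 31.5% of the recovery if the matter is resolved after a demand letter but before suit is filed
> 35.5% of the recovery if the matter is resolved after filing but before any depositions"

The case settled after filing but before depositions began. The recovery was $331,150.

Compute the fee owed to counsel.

$117,558.25

The matter settled after filing but before depositions began, so the 35.5% rate applies.
$331,150 × 35.5% = $117,558.25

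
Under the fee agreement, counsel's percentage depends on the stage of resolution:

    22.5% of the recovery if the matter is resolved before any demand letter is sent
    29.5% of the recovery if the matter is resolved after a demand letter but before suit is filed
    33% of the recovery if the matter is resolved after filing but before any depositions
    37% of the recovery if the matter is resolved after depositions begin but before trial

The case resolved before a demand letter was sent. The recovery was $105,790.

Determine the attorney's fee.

The matter resolved before a demand letter was sent, so the 22.5% rate applies.
$105,790 × 22.5% = $23,802.75

$23,802.75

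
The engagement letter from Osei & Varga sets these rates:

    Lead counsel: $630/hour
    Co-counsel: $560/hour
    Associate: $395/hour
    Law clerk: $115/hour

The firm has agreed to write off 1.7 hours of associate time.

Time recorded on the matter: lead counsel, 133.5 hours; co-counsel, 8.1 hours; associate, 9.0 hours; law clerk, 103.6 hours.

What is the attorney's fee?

Lead counsel: 133.5 × $630 = $84,105.00
Co-counsel: 8.1 × $560 = $4,536.00
Associate: 9.0 × $395 = $3,555.00
Law clerk: 103.6 × $115 = $11,914.00
Subtotal: $104,110.00
Write-off: 1.7 × $395 = $671.50
Total: $104,110.00 − $671.50 = $103,438.50

$103,438.50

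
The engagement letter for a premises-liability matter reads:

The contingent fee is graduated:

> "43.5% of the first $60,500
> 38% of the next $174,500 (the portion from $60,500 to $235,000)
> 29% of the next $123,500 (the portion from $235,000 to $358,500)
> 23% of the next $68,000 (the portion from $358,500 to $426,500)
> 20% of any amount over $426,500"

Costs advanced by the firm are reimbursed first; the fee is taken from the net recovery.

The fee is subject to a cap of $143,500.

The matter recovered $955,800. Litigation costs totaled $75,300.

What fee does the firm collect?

Fee base (net of costs): $955,800 − $75,300 = $880,500
First $60,500 at 43.5% = $26,317.50
Next $174,500 at 38% = $66,310.00
Next $123,500 at 29% = $35,815.00
Next $68,000 at 23% = $15,640.00
Remaining $454,000 at 20% = $90,800.00
Fee: $26,317.50 + $66,310.00 + $35,815.00 + $15,640.00 + $90,800.00 = $234,882.50
$234,882.50 exceeds the $143,500 cap, so the fee is capped at $143,500.00.

$143,500.00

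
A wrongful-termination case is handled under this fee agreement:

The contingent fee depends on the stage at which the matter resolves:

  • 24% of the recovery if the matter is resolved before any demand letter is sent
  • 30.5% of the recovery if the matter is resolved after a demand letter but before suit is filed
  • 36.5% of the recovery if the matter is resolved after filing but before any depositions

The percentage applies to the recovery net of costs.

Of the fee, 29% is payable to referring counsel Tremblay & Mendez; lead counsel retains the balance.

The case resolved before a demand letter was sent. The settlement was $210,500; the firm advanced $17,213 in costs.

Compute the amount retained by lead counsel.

Fee base (net of costs): $210,500 − $17,213 = $193,287
The matter resolved before a demand letter was sent, so the 24% rate applies.
$193,287 × 24% = $46,388.88
Referral share: 29% of $46,388.88 = $13,452.78; lead counsel retains $46,388.88 − $13,452.78 = $32,936.10.

$32,936.10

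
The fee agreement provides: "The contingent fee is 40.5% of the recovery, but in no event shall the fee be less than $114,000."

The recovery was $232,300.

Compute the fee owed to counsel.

$114,000.00

40.5% of $232,300 = $94,081.50
That is below the $114,000 minimum, so the minimum applies.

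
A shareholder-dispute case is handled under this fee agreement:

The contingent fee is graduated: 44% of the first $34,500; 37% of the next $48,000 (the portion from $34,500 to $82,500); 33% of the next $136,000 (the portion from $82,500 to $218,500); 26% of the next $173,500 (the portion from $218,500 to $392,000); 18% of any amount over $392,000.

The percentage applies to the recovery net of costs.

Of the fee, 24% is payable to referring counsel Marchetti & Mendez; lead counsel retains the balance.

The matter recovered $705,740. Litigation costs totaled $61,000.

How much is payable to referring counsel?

Fee base (net of costs): $705,740 − $61,000 = $644,740
First $34,500 at 44% = $15,180.00
Next $48,000 at 37% = $17,760.00
Next $136,000 at 33% = $44,880.00
Next $173,500 at 26% = $45,110.00
Remaining $252,740 at 18% = $45,493.20
Fee: $15,180.00 + $17,760.00 + $44,880.00 + $45,110.00 + $45,493.20 = $168,423.20
Referral share: 24% of $168,423.20 = $40,421.57; lead counsel retains $168,423.20 − $40,421.57 = $128,001.63.

$40,421.57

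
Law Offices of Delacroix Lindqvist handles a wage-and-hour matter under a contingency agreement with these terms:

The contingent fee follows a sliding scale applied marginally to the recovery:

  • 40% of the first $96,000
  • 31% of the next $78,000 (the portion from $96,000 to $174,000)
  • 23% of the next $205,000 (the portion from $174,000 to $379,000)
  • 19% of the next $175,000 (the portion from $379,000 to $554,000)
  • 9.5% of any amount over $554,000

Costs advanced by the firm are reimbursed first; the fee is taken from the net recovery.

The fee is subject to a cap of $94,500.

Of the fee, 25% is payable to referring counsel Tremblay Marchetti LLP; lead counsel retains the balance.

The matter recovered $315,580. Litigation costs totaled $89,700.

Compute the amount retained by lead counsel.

$55,884.30

Fee base (net of costs): $315,580 − $89,700 = $225,880
First $96,000 at 40% = $38,400.00
Next $78,000 at 31% = $24,180.00
Remaining $51,880 at 23% = $11,932.40
Fee: $38,400.00 + $24,180.00 + $11,932.40 = $74,512.40
$74,512.40 is under the $94,500 cap.
Referral share: 25% of $74,512.40 = $18,628.10; lead counsel retains $74,512.40 − $18,628.10 = $55,884.30.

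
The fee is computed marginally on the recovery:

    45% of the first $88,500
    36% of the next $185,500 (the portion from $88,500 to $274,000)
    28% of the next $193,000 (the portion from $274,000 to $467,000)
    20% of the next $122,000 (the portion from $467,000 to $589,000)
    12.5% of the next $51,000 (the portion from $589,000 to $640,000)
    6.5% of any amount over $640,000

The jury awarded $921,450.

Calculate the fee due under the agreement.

First $88,500 at 45% = $39,825.00
Next $185,500 at 36% = $66,780.00
Next $193,000 at 28% = $54,040.00
Next $122,000 at 20% = $24,400.00
Next $51,000 at 12.5% = $6,375.00
Remaining $281,450 at 6.5% = $18,294.25
Fee: $39,825.00 + $66,780.00 + $54,040.00 + $24,400.00 + $6,375.00 + $18,294.25 = $209,714.25

$209,714.25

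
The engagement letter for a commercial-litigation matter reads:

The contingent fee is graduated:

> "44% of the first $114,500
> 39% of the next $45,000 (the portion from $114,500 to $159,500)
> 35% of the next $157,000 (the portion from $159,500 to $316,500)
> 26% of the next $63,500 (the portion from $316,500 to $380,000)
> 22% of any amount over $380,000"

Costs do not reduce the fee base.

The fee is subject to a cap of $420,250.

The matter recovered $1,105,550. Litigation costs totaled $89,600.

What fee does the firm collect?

Fee base is the gross recovery, $1,105,550; costs are reimbursed separately.
First $114,500 at 44% = $50,380.00
Next $45,000 at 39% = $17,550.00
Next $157,000 at 35% = $54,950.00
Next $63,500 at 26% = $16,510.00
Remaining $725,550 at 22% = $159,621.00
Fee: $50,380.00 + $17,550.00 + $54,950.00 + $16,510.00 + $159,621.00 = $299,011.00
$299,011.00 is under the $420,250 cap.

$299,011.00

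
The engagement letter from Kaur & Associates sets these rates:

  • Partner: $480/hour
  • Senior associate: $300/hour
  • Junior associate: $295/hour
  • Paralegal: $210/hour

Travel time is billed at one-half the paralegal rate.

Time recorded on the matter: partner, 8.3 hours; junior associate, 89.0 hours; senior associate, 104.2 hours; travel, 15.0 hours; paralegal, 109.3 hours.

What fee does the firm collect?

Partner: 8.3 × $480 = $3,984.00
Senior associate: 104.2 × $300 = $31,260.00
Junior associate: 89.0 × $295 = $26,255.00
Paralegal: 109.3 × $210 = $22,953.00
Subtotal: $3,984.00 + $31,260.00 + $26,255.00 + $22,953.00 = $84,452.00
Travel: 15.0 × ($210 ÷ 2) = 15.0 × $105.00 = $1,575.00
Total: $84,452.00 + $1,575.00 = $86,027.00

$86,027.00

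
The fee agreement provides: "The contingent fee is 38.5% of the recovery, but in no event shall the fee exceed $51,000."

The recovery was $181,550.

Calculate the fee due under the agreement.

$51,000.00

38.5% of $181,550 = $69,896.75
That exceeds the $51,000 cap, so the fee is capped at $51,000.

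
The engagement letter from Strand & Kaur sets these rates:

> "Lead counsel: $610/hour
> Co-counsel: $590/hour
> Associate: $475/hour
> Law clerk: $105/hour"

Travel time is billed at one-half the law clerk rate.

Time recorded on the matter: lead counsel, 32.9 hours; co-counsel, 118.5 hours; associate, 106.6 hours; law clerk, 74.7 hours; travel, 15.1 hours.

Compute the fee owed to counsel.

$149,255.25

Lead counsel: 32.9 × $610 = $20,069.00
Co-counsel: 118.5 × $590 = $69,915.00
Associate: 106.6 × $475 = $50,635.00
Law clerk: 74.7 × $105 = $7,843.50
Subtotal: $20,069.00 + $69,915.00 + $50,635.00 + $7,843.50 = $148,462.50
Travel: 15.1 × ($105 ÷ 2) = 15.1 × $52.50 = $792.75
Total: $148,462.50 + $792.75 = $149,255.25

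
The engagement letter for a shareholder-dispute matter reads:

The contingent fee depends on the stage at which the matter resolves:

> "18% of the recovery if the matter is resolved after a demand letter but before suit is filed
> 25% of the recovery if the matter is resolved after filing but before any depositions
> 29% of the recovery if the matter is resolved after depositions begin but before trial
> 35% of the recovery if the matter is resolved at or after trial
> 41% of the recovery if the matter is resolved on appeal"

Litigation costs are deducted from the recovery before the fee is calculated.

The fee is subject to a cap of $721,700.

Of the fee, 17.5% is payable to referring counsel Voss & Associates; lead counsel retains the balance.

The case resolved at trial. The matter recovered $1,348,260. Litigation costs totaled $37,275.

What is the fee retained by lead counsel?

$378,546.92

Fee base (net of costs): $1,348,260 − $37,275 = $1,310,985
The matter resolved at trial, so the 35% rate applies.
$1,310,985 × 35% = $458,844.75
$458,844.75 is under the $721,700 cap.
Referral share: 17.5% of $458,844.75 = $80,297.83; lead counsel retains $458,844.75 − $80,297.83 = $378,546.92.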